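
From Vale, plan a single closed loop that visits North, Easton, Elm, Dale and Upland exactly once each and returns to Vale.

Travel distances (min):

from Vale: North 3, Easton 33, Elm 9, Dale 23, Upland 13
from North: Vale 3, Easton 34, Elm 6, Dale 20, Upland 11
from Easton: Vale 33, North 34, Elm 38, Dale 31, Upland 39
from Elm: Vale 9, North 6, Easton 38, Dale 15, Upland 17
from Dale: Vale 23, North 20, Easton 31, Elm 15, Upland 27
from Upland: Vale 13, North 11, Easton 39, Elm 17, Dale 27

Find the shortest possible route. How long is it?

Shortest round trip = 107 min.

With 5 stops there are 5!/2 = 60 distinct round trips (a route and its reverse cost the same).
Vale → North → Easton → Elm → Dale → Upland → Vale: 3+34+38+15+27+13 = 130
Vale → North → Easton → Elm → Upland → Dale → Vale: 3+34+38+17+27+23 = 142
Vale → North → Easton → Dale → Elm → Upland → Vale: 3+34+31+15+17+13 = 113
Vale → North → Easton → Dale → Upland → Elm → Vale: 3+34+31+27+17+9 = 121
Vale → North → Easton → Upland → Elm → Dale → Vale: 3+34+39+17+15+23 = 131
Vale → North → Easton → Upland → Dale → Elm → Vale: 3+34+39+27+15+9 = 127
Vale → North → Elm → Easton → Dale → Upland → Vale: 3+6+38+31+27+13 = 118
Vale → North → Elm → Easton → Upland → Dale → Vale: 3+6+38+39+27+23 = 136
Vale → North → Elm → Dale → Easton → Upland → Vale: 3+6+15+31+39+13 = 107
Vale → North → Elm → Dale → Upland → Easton → Vale: 3+6+15+27+39+33 = 123
Vale → North → Elm → Upland → Easton → Dale → Vale: 3+6+17+39+31+23 = 119
Vale → North → Elm → Upland → Dale → Easton → Vale: 3+6+17+27+31+33 = 117
Vale → North → Dale → Easton → Elm → Upland → Vale: 3+20+31+38+17+13 = 122
Vale → North → Dale → Easton → Upland → Elm → Vale: 3+20+31+39+17+9 = 119
… (46 more)
The minimum is 107.
One optimal route: Vale → North → Elm → Dale → Easton → Upland → Vale (or its reverse).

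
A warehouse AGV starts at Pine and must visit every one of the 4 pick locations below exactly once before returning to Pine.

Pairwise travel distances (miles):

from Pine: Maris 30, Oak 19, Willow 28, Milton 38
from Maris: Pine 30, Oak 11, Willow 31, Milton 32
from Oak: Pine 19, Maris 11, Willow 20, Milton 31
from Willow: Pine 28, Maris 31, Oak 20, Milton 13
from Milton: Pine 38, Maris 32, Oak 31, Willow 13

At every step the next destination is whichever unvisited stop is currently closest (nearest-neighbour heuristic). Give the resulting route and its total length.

Total distance 112 miles via the nearest-neighbour route Pine → Oak → Maris → Willow → Milton → Pine.

From Pine: distances to unvisited — Oak=19, Willow=28, Maris=30, Milton=38. Nearest is Oak (19).
From Oak: distances to unvisited — Maris=11, Willow=20, Milton=31. Nearest is Maris (11).
From Maris: distances to unvisited — Willow=31, Milton=32. Nearest is Willow (31).
From Willow: distances to unvisited — Milton=13. Nearest is Milton (13).
Return Milton→Pine: 38.
Total = 19 + 11 + 31 + 13 + 38 = 112.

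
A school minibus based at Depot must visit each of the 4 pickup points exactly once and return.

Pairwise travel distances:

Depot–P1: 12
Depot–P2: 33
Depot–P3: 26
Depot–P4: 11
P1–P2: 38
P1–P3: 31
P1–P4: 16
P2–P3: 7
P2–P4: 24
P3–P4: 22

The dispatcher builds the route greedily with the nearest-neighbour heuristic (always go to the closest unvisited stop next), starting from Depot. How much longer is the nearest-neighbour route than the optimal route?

From Depot: P4=11, P1=12, P3=26, P2=33 → choose P4 (11).
From P4: P1=16, P3=22, P2=24 → choose P1 (16).
From P1: P3=31, P2=38 → choose P3 (31).
From P3: P2=7 → choose P2 (7).
NN route Depot → P4 → P1 → P3 → P2 → Depot costs 98.
Optimal: Depot → P1 → P3 → P2 → P4 → Depot costs 85 (by enumerating all 12 distinct tours).
Excess = 98 − 85 = 13.

Excess over optimum: 13.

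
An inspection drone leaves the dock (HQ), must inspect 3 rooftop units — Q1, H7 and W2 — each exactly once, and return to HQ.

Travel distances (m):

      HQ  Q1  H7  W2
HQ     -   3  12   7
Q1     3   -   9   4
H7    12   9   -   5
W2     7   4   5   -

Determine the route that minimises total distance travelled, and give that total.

Minimum total distance: 24 m.

HQ→Q1→H7→W2→HQ: 3+9+5+7 = 24
HQ→Q1→W2→H7→HQ: 3+4+5+12 = 24
HQ→H7→Q1→W2→HQ: 12+9+4+7 = 32
The minimum is 24.
One optimal route: HQ → Q1 → H7 → W2 → HQ (or its reverse).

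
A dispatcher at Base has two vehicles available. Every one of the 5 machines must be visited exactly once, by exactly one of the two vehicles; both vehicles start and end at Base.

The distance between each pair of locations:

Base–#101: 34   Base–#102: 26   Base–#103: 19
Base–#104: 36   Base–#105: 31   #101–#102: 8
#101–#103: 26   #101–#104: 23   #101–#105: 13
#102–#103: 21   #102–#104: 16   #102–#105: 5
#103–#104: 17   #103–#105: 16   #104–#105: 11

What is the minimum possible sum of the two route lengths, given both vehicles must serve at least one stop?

132 — the smallest possible combined total.

There are 2^4 − 1 = 15 ways to divide the 5 stops into two non-empty groups. For each, the best each vehicle can do is its own shortest tour through its group:
  {#101} + {#102, #103, #104, #105}: 68 + 78 = 146
  {#102} + {#101, #103, #104, #105}: 52 + 94 = 146
  {#101, #102} + {#103, #104, #105}: 68 + 78 = 146
  {#103} + {#101, #102, #104, #105}: 38 + 94 = 132
  {#101, #103} + {#102, #104, #105}: 79 + 78 = 157
  {#102, #103} + {#101, #104, #105}: 66 + 94 = 160
  … (15 splits in total)
Best: vehicle 1 Base → #103 → Base = 38; vehicle 2 Base → #101 → #102 → #105 → #104 → Base = 94; combined 132.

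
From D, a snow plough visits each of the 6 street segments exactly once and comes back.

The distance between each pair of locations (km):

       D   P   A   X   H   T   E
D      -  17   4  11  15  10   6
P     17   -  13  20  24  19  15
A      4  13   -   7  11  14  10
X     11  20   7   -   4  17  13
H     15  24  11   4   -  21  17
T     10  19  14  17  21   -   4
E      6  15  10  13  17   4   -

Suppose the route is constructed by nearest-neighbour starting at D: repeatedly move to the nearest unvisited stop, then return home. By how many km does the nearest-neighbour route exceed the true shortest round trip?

4 km longer than the optimal tour.

D: A=4, E=6, T=10, X=11, H=15, P=17 ⇒ A
A: X=7, E=10, H=11, P=13, T=14 ⇒ X
X: H=4, E=13, T=17, P=20 ⇒ H
H: E=17, T=21, P=24 ⇒ E
E: T=4, P=15 ⇒ T
T: P=19 ⇒ P
NN route D → A → X → H → E → T → P → D costs 72.
Optimal: D → A → X → H → P → T → E → D costs 68 (by enumerating all 360 distinct tours).
Excess = 72 − 68 = 4.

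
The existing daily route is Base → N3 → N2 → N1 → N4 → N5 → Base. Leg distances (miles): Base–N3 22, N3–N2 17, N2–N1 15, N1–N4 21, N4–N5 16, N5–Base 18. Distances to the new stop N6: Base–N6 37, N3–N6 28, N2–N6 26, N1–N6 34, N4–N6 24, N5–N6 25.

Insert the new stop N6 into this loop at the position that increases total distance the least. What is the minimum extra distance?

Insertion cost between consecutive stops i–j is d(i,N6) + d(N6,j) − d(i,j):
  between Base and N3: 37 + 28 − 22 = 43
  between N3 and N2: 28 + 26 − 17 = 37
  between N2 and N1: 26 + 34 − 15 = 45
  between N1 and N4: 34 + 24 − 21 = 37
  between N4 and N5: 24 + 25 − 16 = 33
  between N5 and Base: 25 + 37 − 18 = 44
Cheapest insertion is between N4 and N5, adding 33.
New total = 109 + 33 = 142.

Adding 33 miles by placing N6 on the N4–N5 leg.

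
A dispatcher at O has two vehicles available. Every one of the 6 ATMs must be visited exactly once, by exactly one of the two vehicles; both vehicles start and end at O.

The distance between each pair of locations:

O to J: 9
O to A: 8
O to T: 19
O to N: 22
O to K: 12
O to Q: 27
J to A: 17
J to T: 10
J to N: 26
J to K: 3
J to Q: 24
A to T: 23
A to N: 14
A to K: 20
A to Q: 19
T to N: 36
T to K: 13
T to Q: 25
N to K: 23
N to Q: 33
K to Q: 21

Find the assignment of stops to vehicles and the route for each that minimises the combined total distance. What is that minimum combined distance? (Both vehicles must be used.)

Check every non-empty split of the stops between the two vehicles; for each half take its own optimal tour:
  {J} + {A, T, N, K, Q}: 18 + 105 = 123
  {A} + {J, T, N, K, Q}: 16 + 105 = 121
  {J, A} + {T, N, K, Q}: 34 + 105 = 139
  {T} + {J, A, N, K, Q}: 38 + 88 = 126
  {J, T} + {A, N, K, Q}: 38 + 88 = 126
  {A, T} + {J, N, K, Q}: 50 + 88 = 138
  … (31 splits in total)
Best: vehicle 1 O → A → O = 16; vehicle 2 O → J → K → T → Q → N → O = 105; combined 121.

121 — the smallest possible combined total.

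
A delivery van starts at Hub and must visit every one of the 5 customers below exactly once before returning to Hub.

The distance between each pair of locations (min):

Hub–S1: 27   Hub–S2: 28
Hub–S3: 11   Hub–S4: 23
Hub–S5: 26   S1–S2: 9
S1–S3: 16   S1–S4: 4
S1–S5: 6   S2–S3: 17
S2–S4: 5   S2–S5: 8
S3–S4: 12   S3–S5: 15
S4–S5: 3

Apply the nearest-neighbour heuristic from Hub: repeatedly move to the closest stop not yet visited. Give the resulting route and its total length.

At Hub the remaining stops are S3 11, S4 23, S5 26, S1 27, S2 28; go to S3.
At S3 the remaining stops are S4 12, S5 15, S1 16, S2 17; go to S4.
At S4 the remaining stops are S5 3, S1 4, S2 5; go to S5.
At S5 the remaining stops are S1 6, S2 8; go to S1.
At S1 the remaining stops are S2 9; go to S2.
Return S2→Hub: 28.
Total = 11 + 12 + 3 + 6 + 9 + 28 = 69.

Nearest-neighbour total = 69 min; route Hub → S3 → S4 → S5 → S1 → S2 → Hub.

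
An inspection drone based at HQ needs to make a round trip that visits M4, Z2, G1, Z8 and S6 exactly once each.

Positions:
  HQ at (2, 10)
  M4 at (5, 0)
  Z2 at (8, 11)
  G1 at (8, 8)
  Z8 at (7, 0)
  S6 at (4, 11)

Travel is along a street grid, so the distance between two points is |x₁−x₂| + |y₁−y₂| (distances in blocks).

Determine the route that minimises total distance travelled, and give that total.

With 5 stops there are 5!/2 = 60 distinct round trips (a route and its reverse cost the same).
HQ→M4→Z2→G1→Z8→S6→HQ: 13+14+3+9+14+3 = 56
HQ→M4→Z2→G1→S6→Z8→HQ: 13+14+3+7+14+15 = 66
HQ→M4→Z2→Z8→G1→S6→HQ: 13+14+12+9+7+3 = 58
HQ→M4→Z2→Z8→S6→G1→HQ: 13+14+12+14+7+8 = 68
HQ→M4→Z2→S6→G1→Z8→HQ: 13+14+4+7+9+15 = 62
HQ→M4→Z2→S6→Z8→G1→HQ: 13+14+4+14+9+8 = 62
HQ→M4→G1→Z2→Z8→S6→HQ: 13+11+3+12+14+3 = 56
HQ→M4→G1→Z2→S6→Z8→HQ: 13+11+3+4+14+15 = 60
HQ→M4→G1→Z8→Z2→S6→HQ: 13+11+9+12+4+3 = 52
HQ→M4→G1→Z8→S6→Z2→HQ: 13+11+9+14+4+7 = 58
HQ→M4→G1→S6→Z2→Z8→HQ: 13+11+7+4+12+15 = 62
HQ→M4→G1→S6→Z8→Z2→HQ: 13+11+7+14+12+7 = 64
HQ→M4→Z8→Z2→G1→S6→HQ: 13+2+12+3+7+3 = 40
HQ→M4→Z8→Z2→S6→G1→HQ: 13+2+12+4+7+8 = 46
… (46 more)
HQ→M4→Z8→G1→Z2→S6→HQ: 13+2+9+3+4+3 = 34  ← best
The minimum is 34.
One optimal route: HQ → M4 → Z8 → G1 → Z2 → S6 → HQ (or its reverse).

Minimum total distance: 34 blocks.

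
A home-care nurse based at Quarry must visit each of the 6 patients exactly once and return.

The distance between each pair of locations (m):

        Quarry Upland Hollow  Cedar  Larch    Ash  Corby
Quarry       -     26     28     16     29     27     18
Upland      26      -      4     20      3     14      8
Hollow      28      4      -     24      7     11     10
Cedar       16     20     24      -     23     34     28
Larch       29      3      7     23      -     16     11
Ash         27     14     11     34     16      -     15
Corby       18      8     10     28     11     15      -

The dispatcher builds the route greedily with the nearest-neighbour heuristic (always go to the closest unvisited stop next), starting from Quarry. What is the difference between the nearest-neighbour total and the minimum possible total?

Quarry: Cedar=16, Corby=18, Upland=26, Ash=27, Hollow=28, Larch=29 ⇒ Cedar
Cedar: Upland=20, Larch=23, Hollow=24, Corby=28, Ash=34 ⇒ Upland
Upland: Larch=3, Hollow=4, Corby=8, Ash=14 ⇒ Larch
Larch: Hollow=7, Corby=11, Ash=16 ⇒ Hollow
Hollow: Corby=10, Ash=11 ⇒ Corby
Corby: Ash=15 ⇒ Ash
NN route Quarry → Cedar → Upland → Larch → Hollow → Corby → Ash → Quarry costs 98.
Optimal: Quarry → Cedar → Upland → Larch → Hollow → Ash → Corby → Quarry costs 90 (by enumerating all 360 distinct tours).
Excess = 98 − 90 = 8.

Excess over optimum: 8 m.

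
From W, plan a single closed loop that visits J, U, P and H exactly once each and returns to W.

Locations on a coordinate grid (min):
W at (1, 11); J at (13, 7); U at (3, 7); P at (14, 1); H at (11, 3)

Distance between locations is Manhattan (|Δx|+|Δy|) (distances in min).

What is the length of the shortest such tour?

Shortest round trip = 46 min.

W → J → U → P → H → W: 16+10+17+5+18 = 66
W → J → U → H → P → W: 16+10+12+5+23 = 66
W → J → P → U → H → W: 16+7+17+12+18 = 70
W → J → P → H → U → W: 16+7+5+12+6 = 46
W → J → H → U → P → W: 16+6+12+17+23 = 74
W → J → H → P → U → W: 16+6+5+17+6 = 50
W → U → J → P → H → W: 6+10+7+5+18 = 46
W → U → J → H → P → W: 6+10+6+5+23 = 50
W → U → P → J → H → W: 6+17+7+6+18 = 54
W → U → H → J → P → W: 6+12+6+7+23 = 54
W → P → J → U → H → W: 23+7+10+12+18 = 70
W → P → U → J → H → W: 23+17+10+6+18 = 74
The minimum is 46.
One optimal route: W → J → P → H → U → W (or its reverse).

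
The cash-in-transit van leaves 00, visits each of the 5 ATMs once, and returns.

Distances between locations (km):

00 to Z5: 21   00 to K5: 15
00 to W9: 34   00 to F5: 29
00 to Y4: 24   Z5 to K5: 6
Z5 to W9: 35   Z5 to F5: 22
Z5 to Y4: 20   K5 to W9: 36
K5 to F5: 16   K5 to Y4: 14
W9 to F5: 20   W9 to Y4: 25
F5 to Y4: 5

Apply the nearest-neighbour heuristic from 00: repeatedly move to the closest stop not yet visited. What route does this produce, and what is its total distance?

100 km along 00 → K5 → Z5 → Y4 → F5 → W9 → 00.

00 → [K5:15 / Z5:21 / Y4:24 / F5:29 / W9:34] → K5 (15)
K5 → [Z5:6 / Y4:14 / F5:16 / W9:36] → Z5 (6)
Z5 → [Y4:20 / F5:22 / W9:35] → Y4 (20)
Y4 → [F5:5 / W9:25] → F5 (5)
F5 → [W9:20] → W9 (20)
Return W9→00: 34.
Total = 15 + 6 + 20 + 5 + 20 + 34 = 100.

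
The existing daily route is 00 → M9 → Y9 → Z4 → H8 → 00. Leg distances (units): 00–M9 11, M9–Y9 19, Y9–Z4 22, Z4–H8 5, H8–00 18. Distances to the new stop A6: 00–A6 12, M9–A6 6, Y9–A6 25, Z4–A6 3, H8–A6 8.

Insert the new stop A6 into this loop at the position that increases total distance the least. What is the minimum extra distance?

Insertion cost between consecutive stops i–j is d(i,A6) + d(A6,j) − d(i,j):
  between 00 and M9: 12 + 6 − 11 = 7
  between M9 and Y9: 6 + 25 − 19 = 12
  between Y9 and Z4: 25 + 3 − 22 = 6
  between Z4 and H8: 3 + 8 − 5 = 6
  between H8 and 00: 8 + 12 − 18 = 2
Cheapest insertion is between H8 and 00, adding 2.
New total = 75 + 2 = 77.

+2 — insert A6 between H8 and 00.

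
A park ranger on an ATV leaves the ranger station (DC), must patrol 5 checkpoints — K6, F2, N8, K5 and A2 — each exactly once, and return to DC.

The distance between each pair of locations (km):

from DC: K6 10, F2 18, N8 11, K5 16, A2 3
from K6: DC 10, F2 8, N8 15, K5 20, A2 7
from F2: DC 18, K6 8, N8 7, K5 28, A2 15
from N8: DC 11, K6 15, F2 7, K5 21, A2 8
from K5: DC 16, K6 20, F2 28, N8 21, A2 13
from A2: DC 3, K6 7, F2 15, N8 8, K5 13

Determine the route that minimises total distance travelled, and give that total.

With 5 stops there are 5!/2 = 60 distinct round trips (a route and its reverse cost the same).
DC→K6→F2→N8→K5→A2→DC: 10+8+7+21+13+3 = 62
DC→K6→F2→N8→A2→K5→DC: 10+8+7+8+13+16 = 62
DC→K6→F2→K5→N8→A2→DC: 10+8+28+21+8+3 = 78
DC→K6→F2→K5→A2→N8→DC: 10+8+28+13+8+11 = 78
DC→K6→F2→A2→N8→K5→DC: 10+8+15+8+21+16 = 78
DC→K6→F2→A2→K5→N8→DC: 10+8+15+13+21+11 = 78
DC→K6→N8→F2→K5→A2→DC: 10+15+7+28+13+3 = 76
DC→K6→N8→F2→A2→K5→DC: 10+15+7+15+13+16 = 76
DC→K6→N8→K5→F2→A2→DC: 10+15+21+28+15+3 = 92
DC→K6→N8→K5→A2→F2→DC: 10+15+21+13+15+18 = 92
DC→K6→N8→A2→F2→K5→DC: 10+15+8+15+28+16 = 92
DC→K6→N8→A2→K5→F2→DC: 10+15+8+13+28+18 = 92
DC→K6→K5→F2→N8→A2→DC: 10+20+28+7+8+3 = 76
DC→K6→K5→F2→A2→N8→DC: 10+20+28+15+8+11 = 92
… (46 more)
The minimum is 62.
One optimal route: DC → K6 → F2 → N8 → K5 → A2 → DC (or its reverse).

Shortest round trip = 62 km.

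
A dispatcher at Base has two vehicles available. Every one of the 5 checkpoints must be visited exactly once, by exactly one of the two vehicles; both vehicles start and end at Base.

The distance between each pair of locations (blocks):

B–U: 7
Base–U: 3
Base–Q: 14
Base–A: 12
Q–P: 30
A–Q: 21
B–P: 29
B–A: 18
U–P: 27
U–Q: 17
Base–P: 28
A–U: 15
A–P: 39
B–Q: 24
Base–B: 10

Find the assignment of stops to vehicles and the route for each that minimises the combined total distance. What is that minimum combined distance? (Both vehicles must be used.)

Check every non-empty split of the stops between the two vehicles; for each half take its own optimal tour:
  {B} + {A, U, Q, P}: 20 + 93 = 113
  {A} + {B, U, Q, P}: 24 + 83 = 107
  {B, A} + {U, Q, P}: 40 + 74 = 114
  {U} + {B, A, Q, P}: 6 + 102 = 108
  {B, U} + {A, Q, P}: 20 + 91 = 111
  {A, U} + {B, Q, P}: 30 + 83 = 113
  … (15 splits in total)
Best: vehicle 1 Base → A → Base = 24; vehicle 2 Base → U → B → P → Q → Base = 83; combined 107.

107 blocks — the smallest possible combined total.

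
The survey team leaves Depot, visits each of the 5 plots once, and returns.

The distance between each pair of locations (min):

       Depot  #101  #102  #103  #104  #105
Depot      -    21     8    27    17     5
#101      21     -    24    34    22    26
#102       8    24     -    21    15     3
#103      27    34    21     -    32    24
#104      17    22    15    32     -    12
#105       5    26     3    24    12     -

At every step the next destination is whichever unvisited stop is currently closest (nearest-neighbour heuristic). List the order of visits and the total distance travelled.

At Depot the remaining stops are #105 5, #102 8, #104 17, #101 21, #103 27; go to #105.
At #105 the remaining stops are #102 3, #104 12, #103 24, #101 26; go to #102.
At #102 the remaining stops are #104 15, #103 21, #101 24; go to #104.
At #104 the remaining stops are #101 22, #103 32; go to #101.
At #101 the remaining stops are #103 34; go to #103.
Return #103→Depot: 27.
Total = 5 + 3 + 15 + 22 + 34 + 27 = 106.

106 min along Depot → #105 → #102 → #104 → #101 → #103 → Depot.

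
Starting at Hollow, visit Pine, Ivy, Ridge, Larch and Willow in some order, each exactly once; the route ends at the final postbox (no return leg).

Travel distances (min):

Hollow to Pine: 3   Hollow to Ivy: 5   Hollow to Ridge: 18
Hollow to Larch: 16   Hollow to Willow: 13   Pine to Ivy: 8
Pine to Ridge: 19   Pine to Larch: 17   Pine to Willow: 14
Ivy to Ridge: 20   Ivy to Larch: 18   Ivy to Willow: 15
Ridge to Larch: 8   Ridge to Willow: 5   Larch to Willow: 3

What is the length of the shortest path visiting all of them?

There are 5! = 120 possible orderings.
Hollow → Pine → Ivy → Ridge → Larch → Willow: 3+8+20+8+3 = 42
Hollow → Pine → Ivy → Ridge → Willow → Larch: 3+8+20+5+3 = 39
Hollow → Pine → Ivy → Larch → Ridge → Willow: 3+8+18+8+5 = 42
Hollow → Pine → Ivy → Larch → Willow → Ridge: 3+8+18+3+5 = 37
Hollow → Pine → Ivy → Willow → Ridge → Larch: 3+8+15+5+8 = 39
Hollow → Pine → Ivy → Willow → Larch → Ridge: 3+8+15+3+8 = 37
Hollow → Pine → Ridge → Ivy → Larch → Willow: 3+19+20+18+3 = 63
Hollow → Pine → Ridge → Ivy → Willow → Larch: 3+19+20+15+3 = 60
Hollow → Pine → Ridge → Larch → Ivy → Willow: 3+19+8+18+15 = 63
Hollow → Pine → Ridge → Larch → Willow → Ivy: 3+19+8+3+15 = 48
Hollow → Pine → Ridge → Willow → Ivy → Larch: 3+19+5+15+18 = 60
Hollow → Pine → Ridge → Willow → Larch → Ivy: 3+19+5+3+18 = 48
Hollow → Pine → Larch → Ivy → Ridge → Willow: 3+17+18+20+5 = 63
Hollow → Pine → Larch → Ivy → Willow → Ridge: 3+17+18+15+5 = 58
… (106 more)
The minimum is 37.
One shortest path: Hollow → Pine → Ivy → Larch → Willow → Ridge.

Shortest open route: 37 min.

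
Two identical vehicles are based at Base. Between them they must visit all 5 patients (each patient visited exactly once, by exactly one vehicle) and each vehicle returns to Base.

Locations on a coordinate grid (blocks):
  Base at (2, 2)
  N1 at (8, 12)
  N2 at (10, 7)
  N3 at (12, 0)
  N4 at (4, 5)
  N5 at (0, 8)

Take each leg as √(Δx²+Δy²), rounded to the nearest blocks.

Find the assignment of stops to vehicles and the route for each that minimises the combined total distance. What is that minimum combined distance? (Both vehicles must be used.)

45 blocks — the smallest possible combined total.

Try each way of splitting the stops between the two vehicles (each non-empty) and, for each split, find the best tour for each vehicle:
  {N1} + {N2, N3, N4, N5}: 24 + 34 = 58
  {N2} + {N1, N3, N4, N5}: 18 + 41 = 59
  {N1, N2} + {N3, N4, N5}: 26 + 30 = 56
  {N3} + {N1, N2, N4, N5}: 20 + 30 = 50
  {N1, N3} + {N2, N4, N5}: 35 + 26 = 61
  {N2, N3} + {N1, N4, N5}: 26 + 27 = 53
  … (15 splits in total)
  {N4} + {N1, N2, N3, N5}: 8 + 37 = 45  ← best
Best: vehicle 1 Base → N4 → Base = 8; vehicle 2 Base → N3 → N2 → N1 → N5 → Base = 37; combined 45.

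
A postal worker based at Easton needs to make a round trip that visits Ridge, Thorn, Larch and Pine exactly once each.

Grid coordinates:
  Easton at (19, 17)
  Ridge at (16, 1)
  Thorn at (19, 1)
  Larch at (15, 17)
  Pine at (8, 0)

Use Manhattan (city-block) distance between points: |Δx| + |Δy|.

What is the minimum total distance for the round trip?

There are 12 distinct closed tours to check (reversals are equivalent).
Easton-Ridge-Thorn-Larch-Pine-Easton: 19+3+20+24+28 = 94
Easton-Ridge-Thorn-Pine-Larch-Easton: 19+3+12+24+4 = 62
Easton-Ridge-Larch-Thorn-Pine-Easton: 19+17+20+12+28 = 96
Easton-Ridge-Larch-Pine-Thorn-Easton: 19+17+24+12+16 = 88
Easton-Ridge-Pine-Thorn-Larch-Easton: 19+9+12+20+4 = 64
Easton-Ridge-Pine-Larch-Thorn-Easton: 19+9+24+20+16 = 88
Easton-Thorn-Ridge-Larch-Pine-Easton: 16+3+17+24+28 = 88
Easton-Thorn-Ridge-Pine-Larch-Easton: 16+3+9+24+4 = 56
Easton-Thorn-Larch-Ridge-Pine-Easton: 16+20+17+9+28 = 90
Easton-Thorn-Pine-Ridge-Larch-Easton: 16+12+9+17+4 = 58
Easton-Larch-Ridge-Thorn-Pine-Easton: 4+17+3+12+28 = 64
Easton-Larch-Thorn-Ridge-Pine-Easton: 4+20+3+9+28 = 64
The minimum is 56.
One optimal route: Easton → Thorn → Ridge → Pine → Larch → Easton (or its reverse).

Shortest round trip = 56.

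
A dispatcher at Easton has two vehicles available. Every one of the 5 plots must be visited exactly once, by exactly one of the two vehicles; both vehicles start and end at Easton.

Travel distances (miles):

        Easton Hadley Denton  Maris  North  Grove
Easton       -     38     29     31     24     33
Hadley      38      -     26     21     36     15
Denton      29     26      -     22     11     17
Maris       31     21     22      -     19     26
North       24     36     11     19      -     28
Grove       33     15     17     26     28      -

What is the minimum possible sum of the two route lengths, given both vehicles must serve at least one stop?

Minimum combined distance: 161 miles.

There are 2^4 − 1 = 15 ways to divide the 5 stops into two non-empty groups. For each, the best each vehicle can do is its own shortest tour through its group:
  {Hadley} + {Denton, Maris, North, Grove}: 76 + 109 = 185
  {Denton} + {Hadley, Maris, North, Grove}: 58 + 112 = 170
  {Hadley, Denton} + {Maris, North, Grove}: 93 + 102 = 195
  {Maris} + {Hadley, Denton, North, Grove}: 62 + 105 = 167
  {Hadley, Maris} + {Denton, North, Grove}: 90 + 85 = 175
  {Denton, Maris} + {Hadley, North, Grove}: 82 + 105 = 187
  … (15 splits in total)
  {North} + {Hadley, Denton, Maris, Grove}: 48 + 113 = 161  ← best
Best: vehicle 1 Easton → North → Easton = 48; vehicle 2 Easton → Denton → Grove → Hadley → Maris → Easton = 113; combined 161.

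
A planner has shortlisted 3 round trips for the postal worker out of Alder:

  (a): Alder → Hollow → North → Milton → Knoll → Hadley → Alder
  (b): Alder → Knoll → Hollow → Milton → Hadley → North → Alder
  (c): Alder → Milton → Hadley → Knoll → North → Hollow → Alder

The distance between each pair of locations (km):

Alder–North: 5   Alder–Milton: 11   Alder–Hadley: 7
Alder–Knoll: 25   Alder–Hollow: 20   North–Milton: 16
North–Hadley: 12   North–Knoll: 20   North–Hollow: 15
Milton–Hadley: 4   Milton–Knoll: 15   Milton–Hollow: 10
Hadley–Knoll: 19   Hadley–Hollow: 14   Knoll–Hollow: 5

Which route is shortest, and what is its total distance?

Shortest is (b), total 61 km.

(a): 20 + 15 + 16 + 15 + 19 + 7 = 92
(b): 25 + 5 + 10 + 4 + 12 + 5 = 61
(c): 11 + 4 + 19 + 20 + 15 + 20 = 89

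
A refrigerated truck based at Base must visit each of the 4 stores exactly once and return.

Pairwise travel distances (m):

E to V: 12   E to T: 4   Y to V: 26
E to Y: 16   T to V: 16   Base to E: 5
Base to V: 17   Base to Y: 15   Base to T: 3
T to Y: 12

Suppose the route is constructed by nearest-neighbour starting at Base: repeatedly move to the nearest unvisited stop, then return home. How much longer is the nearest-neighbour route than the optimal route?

Base: T=3, E=5, Y=15, V=17 ⇒ T
T: E=4, Y=12, V=16 ⇒ E
E: V=12, Y=16 ⇒ V
V: Y=26 ⇒ Y
NN route Base → T → E → V → Y → Base costs 60.
Optimal: Base → E → V → Y → T → Base costs 58 (by enumerating all 12 distinct tours).
Excess = 60 − 58 = 2.

The nearest-neighbour route is 2 m longer than optimal.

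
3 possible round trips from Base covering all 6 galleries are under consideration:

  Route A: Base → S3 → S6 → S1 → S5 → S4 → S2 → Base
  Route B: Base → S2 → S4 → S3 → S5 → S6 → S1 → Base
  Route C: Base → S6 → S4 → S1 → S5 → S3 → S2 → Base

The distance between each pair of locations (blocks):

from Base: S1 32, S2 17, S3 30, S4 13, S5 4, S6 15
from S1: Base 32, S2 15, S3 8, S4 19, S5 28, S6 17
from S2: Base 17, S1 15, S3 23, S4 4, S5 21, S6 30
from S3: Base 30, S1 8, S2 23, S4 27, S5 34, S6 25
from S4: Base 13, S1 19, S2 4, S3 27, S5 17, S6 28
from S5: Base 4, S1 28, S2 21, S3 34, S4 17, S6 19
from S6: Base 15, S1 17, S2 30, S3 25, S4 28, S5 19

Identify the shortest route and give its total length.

Route A: 30 + 25 + 17 + 28 + 17 + 4 + 17 = 138
Route B: 17 + 4 + 27 + 34 + 19 + 17 + 32 = 150
Route C: 15 + 28 + 19 + 28 + 34 + 23 + 17 = 164

Shortest is Route A, total 138 blocks.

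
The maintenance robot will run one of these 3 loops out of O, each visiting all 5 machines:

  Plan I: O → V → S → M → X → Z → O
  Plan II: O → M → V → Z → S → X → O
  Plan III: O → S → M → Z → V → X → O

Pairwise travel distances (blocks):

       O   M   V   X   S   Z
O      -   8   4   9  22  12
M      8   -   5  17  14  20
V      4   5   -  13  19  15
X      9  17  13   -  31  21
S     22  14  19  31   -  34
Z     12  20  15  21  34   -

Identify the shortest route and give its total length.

Shortest is Plan I, total 87 blocks.

Plan I: 4 + 19 + 14 + 17 + 21 + 12 = 87
Plan II: 8 + 5 + 15 + 34 + 31 + 9 = 102
Plan III: 22 + 14 + 20 + 15 + 13 + 9 = 93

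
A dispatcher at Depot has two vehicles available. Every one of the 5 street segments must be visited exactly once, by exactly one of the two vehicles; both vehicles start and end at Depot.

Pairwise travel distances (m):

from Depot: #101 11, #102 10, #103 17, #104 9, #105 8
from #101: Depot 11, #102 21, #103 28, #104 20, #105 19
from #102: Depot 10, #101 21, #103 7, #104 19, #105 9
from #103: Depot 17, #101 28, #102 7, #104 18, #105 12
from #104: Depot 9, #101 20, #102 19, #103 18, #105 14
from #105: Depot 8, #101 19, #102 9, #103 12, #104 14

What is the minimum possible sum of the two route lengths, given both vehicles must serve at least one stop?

73 m — the smallest possible combined total.

There are 2^4 − 1 = 15 ways to divide the 5 stops into two non-empty groups. For each, the best each vehicle can do is its own shortest tour through its group:
  {#101} + {#102, #103, #104, #105}: 22 + 51 = 73
  {#102} + {#101, #103, #104, #105}: 20 + 69 = 89
  {#101, #102} + {#103, #104, #105}: 42 + 47 = 89
  {#103} + {#101, #102, #104, #105}: 34 + 64 = 98
  {#101, #103} + {#102, #104, #105}: 56 + 42 = 98
  {#102, #103} + {#101, #104, #105}: 34 + 53 = 87
  … (15 splits in total)
Best: vehicle 1 Depot → #101 → Depot = 22; vehicle 2 Depot → #104 → #103 → #102 → #105 → Depot = 51; combined 73.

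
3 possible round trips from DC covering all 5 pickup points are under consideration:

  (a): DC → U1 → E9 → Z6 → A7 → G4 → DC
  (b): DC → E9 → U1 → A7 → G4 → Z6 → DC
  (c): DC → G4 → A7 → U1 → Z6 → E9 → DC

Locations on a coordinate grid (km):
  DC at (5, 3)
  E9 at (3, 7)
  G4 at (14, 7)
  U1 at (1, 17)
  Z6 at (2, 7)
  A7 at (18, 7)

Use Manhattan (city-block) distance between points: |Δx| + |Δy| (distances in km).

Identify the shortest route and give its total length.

(a): 18 + 12 + 1 + 16 + 4 + 13 = 64
(b): 6 + 12 + 27 + 4 + 12 + 7 = 68
(c): 13 + 4 + 27 + 11 + 1 + 6 = 62

Shortest is (c), total 62 km.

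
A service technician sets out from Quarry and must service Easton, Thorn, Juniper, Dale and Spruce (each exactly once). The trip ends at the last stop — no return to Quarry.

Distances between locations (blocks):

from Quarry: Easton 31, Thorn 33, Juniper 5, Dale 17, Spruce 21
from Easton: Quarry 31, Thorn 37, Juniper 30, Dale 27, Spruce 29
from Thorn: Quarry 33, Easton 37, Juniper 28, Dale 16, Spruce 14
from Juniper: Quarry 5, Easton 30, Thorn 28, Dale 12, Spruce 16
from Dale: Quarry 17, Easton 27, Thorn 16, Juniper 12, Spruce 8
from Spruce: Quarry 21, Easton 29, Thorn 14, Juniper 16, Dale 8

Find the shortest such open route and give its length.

There are 5! = 120 possible orderings.
Quarry→Easton→Thorn→Juniper→Dale→Spruce: 31+37+28+12+8 = 116
Quarry→Easton→Thorn→Juniper→Spruce→Dale: 31+37+28+16+8 = 120
Quarry→Easton→Thorn→Dale→Juniper→Spruce: 31+37+16+12+16 = 112
Quarry→Easton→Thorn→Dale→Spruce→Juniper: 31+37+16+8+16 = 108
Quarry→Easton→Thorn→Spruce→Juniper→Dale: 31+37+14+16+12 = 110
Quarry→Easton→Thorn→Spruce→Dale→Juniper: 31+37+14+8+12 = 102
Quarry→Easton→Juniper→Thorn→Dale→Spruce: 31+30+28+16+8 = 113
Quarry→Easton→Juniper→Thorn→Spruce→Dale: 31+30+28+14+8 = 111
Quarry→Easton→Juniper→Dale→Thorn→Spruce: 31+30+12+16+14 = 103
Quarry→Easton→Juniper→Dale→Spruce→Thorn: 31+30+12+8+14 = 95
Quarry→Easton→Juniper→Spruce→Thorn→Dale: 31+30+16+14+16 = 107
Quarry→Easton→Juniper→Spruce→Dale→Thorn: 31+30+16+8+16 = 101
Quarry→Easton→Dale→Thorn→Juniper→Spruce: 31+27+16+28+16 = 118
Quarry→Easton→Dale→Thorn→Spruce→Juniper: 31+27+16+14+16 = 104
… (106 more)
Quarry→Juniper→Dale→Thorn→Spruce→Easton: 5+12+16+14+29 = 76  ← best
The minimum is 76.
One shortest path: Quarry → Juniper → Dale → Thorn → Spruce → Easton.

Shortest open route: 76 blocks.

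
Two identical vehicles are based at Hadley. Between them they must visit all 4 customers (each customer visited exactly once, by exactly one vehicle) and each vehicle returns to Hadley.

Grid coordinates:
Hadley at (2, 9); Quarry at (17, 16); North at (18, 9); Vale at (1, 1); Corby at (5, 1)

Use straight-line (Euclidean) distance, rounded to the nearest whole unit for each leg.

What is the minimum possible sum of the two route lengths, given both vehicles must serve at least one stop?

Check every non-empty split of the stops between the two vehicles; for each half take its own optimal tour:
  {Quarry} + {North, Vale, Corby}: 34 + 43 = 77
  {North} + {Quarry, Vale, Corby}: 32 + 48 = 80
  {Quarry, North} + {Vale, Corby}: 40 + 21 = 61
  {Vale} + {Quarry, North, Corby}: 16 + 48 = 64
  {Quarry, Vale} + {North, Corby}: 47 + 40 = 87
  {North, Vale} + {Quarry, Corby}: 43 + 45 = 88
  … (7 splits in total)
Best: vehicle 1 Hadley → Quarry → North → Hadley = 40; vehicle 2 Hadley → Vale → Corby → Hadley = 21; combined 61.

Minimum combined distance: 61.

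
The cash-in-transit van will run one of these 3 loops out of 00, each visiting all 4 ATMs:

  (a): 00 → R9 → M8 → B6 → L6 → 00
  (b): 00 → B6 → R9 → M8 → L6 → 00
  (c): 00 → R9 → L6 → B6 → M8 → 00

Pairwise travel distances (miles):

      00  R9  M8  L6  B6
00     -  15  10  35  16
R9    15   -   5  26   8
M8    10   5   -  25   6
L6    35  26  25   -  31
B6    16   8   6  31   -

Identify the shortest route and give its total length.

Shortest is (c), total 88 miles.

(a): 15 + 5 + 6 + 31 + 35 = 92
(b): 16 + 8 + 5 + 25 + 35 = 89
(c): 15 + 26 + 31 + 6 + 10 = 88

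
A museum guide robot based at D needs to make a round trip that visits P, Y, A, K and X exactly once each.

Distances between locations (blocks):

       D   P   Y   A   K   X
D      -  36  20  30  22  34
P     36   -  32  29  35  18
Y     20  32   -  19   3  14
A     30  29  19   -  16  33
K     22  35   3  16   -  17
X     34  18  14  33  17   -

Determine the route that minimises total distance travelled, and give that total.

There are 60 distinct closed tours to check (reversals are equivalent).
D - P - Y - A - K - X - D: 36+32+19+16+17+34 = 154
D - P - Y - A - X - K - D: 36+32+19+33+17+22 = 159
D - P - Y - K - A - X - D: 36+32+3+16+33+34 = 154
D - P - Y - K - X - A - D: 36+32+3+17+33+30 = 151
D - P - Y - X - A - K - D: 36+32+14+33+16+22 = 153
D - P - Y - X - K - A - D: 36+32+14+17+16+30 = 145
D - P - A - Y - K - X - D: 36+29+19+3+17+34 = 138
D - P - A - Y - X - K - D: 36+29+19+14+17+22 = 137
D - P - A - K - Y - X - D: 36+29+16+3+14+34 = 132
D - P - A - K - X - Y - D: 36+29+16+17+14+20 = 132
D - P - A - X - Y - K - D: 36+29+33+14+3+22 = 137
D - P - A - X - K - Y - D: 36+29+33+17+3+20 = 138
D - P - K - Y - A - X - D: 36+35+3+19+33+34 = 160
D - P - K - Y - X - A - D: 36+35+3+14+33+30 = 151
… (46 more)
D - A - P - X - Y - K - D: 30+29+18+14+3+22 = 116  ← best
The minimum is 116.
One optimal route: D → A → P → X → Y → K → D (or its reverse).

116 blocks — the shortest possible round trip.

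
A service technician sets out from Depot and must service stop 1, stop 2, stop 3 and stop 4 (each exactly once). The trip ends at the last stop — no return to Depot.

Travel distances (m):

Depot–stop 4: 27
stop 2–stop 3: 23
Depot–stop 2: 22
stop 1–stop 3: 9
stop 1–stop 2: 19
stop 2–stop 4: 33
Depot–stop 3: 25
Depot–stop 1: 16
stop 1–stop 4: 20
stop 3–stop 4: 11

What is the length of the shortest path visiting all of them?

There are 4! = 24 possible orderings.
Depot→stop 1→stop 2→stop 3→stop 4: 16+19+23+11 = 69
Depot→stop 1→stop 2→stop 4→stop 3: 16+19+33+11 = 79
Depot→stop 1→stop 3→stop 2→stop 4: 16+9+23+33 = 81
Depot→stop 1→stop 3→stop 4→stop 2: 16+9+11+33 = 69
Depot→stop 1→stop 4→stop 2→stop 3: 16+20+33+23 = 92
Depot→stop 1→stop 4→stop 3→stop 2: 16+20+11+23 = 70
Depot→stop 2→stop 1→stop 3→stop 4: 22+19+9+11 = 61
Depot→stop 2→stop 1→stop 4→stop 3: 22+19+20+11 = 72
Depot→stop 2→stop 3→stop 1→stop 4: 22+23+9+20 = 74
Depot→stop 2→stop 3→stop 4→stop 1: 22+23+11+20 = 76
Depot→stop 2→stop 4→stop 1→stop 3: 22+33+20+9 = 84
Depot→stop 2→stop 4→stop 3→stop 1: 22+33+11+9 = 75
Depot→stop 3→stop 1→stop 2→stop 4: 25+9+19+33 = 86
Depot→stop 3→stop 1→stop 4→stop 2: 25+9+20+33 = 87
… (10 more)
The minimum is 61.
One shortest path: Depot → stop 2 → stop 1 → stop 3 → stop 4.

Shortest open route: 61 m.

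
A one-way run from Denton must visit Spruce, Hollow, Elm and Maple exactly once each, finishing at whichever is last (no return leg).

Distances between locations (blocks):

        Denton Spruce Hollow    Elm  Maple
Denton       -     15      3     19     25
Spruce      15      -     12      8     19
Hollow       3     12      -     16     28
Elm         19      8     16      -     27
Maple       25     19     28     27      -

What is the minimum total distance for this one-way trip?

There are 4! = 24 possible orderings.
Denton - Spruce - Hollow - Elm - Maple: 15+12+16+27 = 70
Denton - Spruce - Hollow - Maple - Elm: 15+12+28+27 = 82
Denton - Spruce - Elm - Hollow - Maple: 15+8+16+28 = 67
Denton - Spruce - Elm - Maple - Hollow: 15+8+27+28 = 78
Denton - Spruce - Maple - Hollow - Elm: 15+19+28+16 = 78
Denton - Spruce - Maple - Elm - Hollow: 15+19+27+16 = 77
Denton - Hollow - Spruce - Elm - Maple: 3+12+8+27 = 50
Denton - Hollow - Spruce - Maple - Elm: 3+12+19+27 = 61
Denton - Hollow - Elm - Spruce - Maple: 3+16+8+19 = 46
Denton - Hollow - Elm - Maple - Spruce: 3+16+27+19 = 65
Denton - Hollow - Maple - Spruce - Elm: 3+28+19+8 = 58
Denton - Hollow - Maple - Elm - Spruce: 3+28+27+8 = 66
Denton - Elm - Spruce - Hollow - Maple: 19+8+12+28 = 67
Denton - Elm - Spruce - Maple - Hollow: 19+8+19+28 = 74
… (10 more)
The minimum is 46.
One shortest path: Denton → Hollow → Elm → Spruce → Maple.

Shortest open route: 46 blocks.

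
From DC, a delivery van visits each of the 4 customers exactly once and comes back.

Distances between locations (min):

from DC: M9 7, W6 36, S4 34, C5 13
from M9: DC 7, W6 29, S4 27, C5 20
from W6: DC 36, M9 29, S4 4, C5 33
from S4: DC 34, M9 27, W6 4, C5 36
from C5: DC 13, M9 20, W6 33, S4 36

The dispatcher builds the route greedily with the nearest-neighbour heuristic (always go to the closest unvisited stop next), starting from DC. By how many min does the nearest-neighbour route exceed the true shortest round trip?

From DC: M9=7, C5=13, S4=34, W6=36 → choose M9 (7).
From M9: C5=20, S4=27, W6=29 → choose C5 (20).
From C5: W6=33, S4=36 → choose W6 (33).
From W6: S4=4 → choose S4 (4).
NN route DC → M9 → C5 → W6 → S4 → DC costs 98.
Optimal: DC → M9 → S4 → W6 → C5 → DC costs 84 (by enumerating all 12 distinct tours).
Excess = 98 − 84 = 14.

The nearest-neighbour route is 14 min longer than optimal.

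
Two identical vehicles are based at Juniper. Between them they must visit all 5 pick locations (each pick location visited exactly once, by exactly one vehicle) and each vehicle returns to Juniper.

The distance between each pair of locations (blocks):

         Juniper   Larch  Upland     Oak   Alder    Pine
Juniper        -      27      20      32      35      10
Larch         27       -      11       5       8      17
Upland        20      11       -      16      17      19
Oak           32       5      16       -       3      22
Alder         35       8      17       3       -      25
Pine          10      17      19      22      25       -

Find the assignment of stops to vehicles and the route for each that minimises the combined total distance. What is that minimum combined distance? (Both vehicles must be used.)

Minimum combined distance: 92 blocks.

There are 2^4 − 1 = 15 ways to divide the 5 stops into two non-empty groups. For each, the best each vehicle can do is its own shortest tour through its group:
  {Larch} + {Upland, Oak, Alder, Pine}: 54 + 72 = 126
  {Upland} + {Larch, Oak, Alder, Pine}: 40 + 70 = 110
  {Larch, Upland} + {Oak, Alder, Pine}: 58 + 70 = 128
  {Oak} + {Larch, Upland, Alder, Pine}: 64 + 72 = 136
  {Larch, Oak} + {Upland, Alder, Pine}: 64 + 72 = 136
  {Upland, Oak} + {Larch, Alder, Pine}: 68 + 70 = 138
  … (15 splits in total)
  {Larch, Upland, Oak, Alder} + {Pine}: 72 + 20 = 92  ← best
Best: vehicle 1 Juniper → Larch → Oak → Alder → Upland → Juniper = 72; vehicle 2 Juniper → Pine → Juniper = 20; combined 92.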